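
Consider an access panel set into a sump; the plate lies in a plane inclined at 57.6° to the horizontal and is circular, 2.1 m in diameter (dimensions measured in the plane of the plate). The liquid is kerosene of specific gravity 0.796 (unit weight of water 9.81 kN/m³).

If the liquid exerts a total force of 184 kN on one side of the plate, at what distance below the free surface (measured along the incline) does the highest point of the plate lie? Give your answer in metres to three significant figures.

γ = 0.796 × 9.81 = 7.80876 kN/m³.
A = π(1.05)² = 3.46361 m².
From F = γ·h_c·A, the centroid depth is h_c = 184/(7.80876 × 3.46361) = 6.8031 m.
Let θ = 57.6° be the plate's angle to the horizontal; measure y along the incline from where the plane meets the free surface. Vertical depth h = y·sinθ with sinθ = 0.844328.
Along the incline, y_c = h_c/sinθ = 6.8031/0.844328 = 8.05741 m.
The centroid is at the centre, 1.05 m below the top of the plate, so the highest point sits at y_top = 8.05741 − 1.05 = 7.00741 m along the incline.

y_top ≈ 7.01 m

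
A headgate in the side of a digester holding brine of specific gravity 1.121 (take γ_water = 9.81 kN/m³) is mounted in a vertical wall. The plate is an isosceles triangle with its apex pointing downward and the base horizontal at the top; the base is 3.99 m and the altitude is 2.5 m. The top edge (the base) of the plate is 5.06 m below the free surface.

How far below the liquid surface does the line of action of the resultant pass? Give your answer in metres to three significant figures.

h_p = 5.95 m

γ = 1.121 × 9.81 = 10.99701 kN/m³.
With the apex down, the centroid sits h/3 = 2.5/3 = 0.833333 m below the base (the top edge), so the centroid depth is h_c = 5.06 + 0.833333 = 5.89333 m.
A = ½ × 3.99 × 2.5 = 4.9875 m².
Resultant F = γ·h_c·A = 10.99701 × 5.89333 × 4.9875 = 323.235 kN.
I_c = b·h³/36 = 3.99 × 2.5³/36 = 1.73177 m⁴.
Centre of pressure: y_p = y_c + I_c/(y_c·A) = 5.89333 + 1.73177/(5.89333 × 4.9875) = 5.89333 + 0.0589178 = 5.95225 m along the plane.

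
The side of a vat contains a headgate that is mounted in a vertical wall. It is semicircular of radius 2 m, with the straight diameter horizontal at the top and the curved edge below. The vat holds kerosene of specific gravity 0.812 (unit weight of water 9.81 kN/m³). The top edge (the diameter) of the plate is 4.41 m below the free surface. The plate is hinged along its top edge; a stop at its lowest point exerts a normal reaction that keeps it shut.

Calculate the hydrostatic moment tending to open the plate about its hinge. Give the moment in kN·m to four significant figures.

M ≈ 237.4 kN·m

γ = 0.812 × 9.81 = 7.96572 kN/m³.
The centroid of a semicircle lies 4r/(3π) = 0.848826 m from the diameter, here below the top edge, so the centroid depth is h_c = 4.41 + 0.848826 = 5.25883 m.
A = πr²/2 = π × 2²/2 = 6.28319 m².
Resultant F = γ·h_c·A = 7.96572 × 5.25883 × 6.28319 = 263.205 kN.
I_c = (π/8 − 8/(9π))·r⁴ = 0.109757 × 2⁴ = 1.75611 m⁴.
Centre of pressure: y_p = y_c + I_c/(y_c·A) = 5.25883 + 1.75611/(5.25883 × 6.28319) = 5.25883 + 0.0531474 = 5.31198 m along the plane.
The resultant acts 0.848826 + 0.0531474 = 0.901973 m (along the plate) below the hinge at the top edge, so the moment about the hinge is M = F × 0.901973 = 263.205 × 0.901973 = 237.404 kN·m.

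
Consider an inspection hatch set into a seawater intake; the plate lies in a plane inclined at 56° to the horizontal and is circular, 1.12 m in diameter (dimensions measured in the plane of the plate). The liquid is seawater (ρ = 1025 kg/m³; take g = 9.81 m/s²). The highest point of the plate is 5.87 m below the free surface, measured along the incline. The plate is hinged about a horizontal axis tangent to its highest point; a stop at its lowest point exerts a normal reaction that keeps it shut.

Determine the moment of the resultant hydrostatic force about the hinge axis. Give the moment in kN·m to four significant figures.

γ = ρg = 1025 × 9.81 / 1000 = 10.05525 kN/m³.
Let θ = 56° be the plate's angle to the horizontal; measure y along the incline from where the plane meets the free surface. Vertical depth h = y·sinθ with sinθ = 0.829038.
The centroid is at the centre, 0.56 m below the top of the plate, so y_c = 5.87 + 0.56 = 6.43 m and h_c = 6.43 × 0.829038 = 5.33071 m.
A = π(0.56)² = 0.985203 m².
Resultant F = γ·h_c·A = 10.05525 × 5.33071 × 0.985203 = 52.8085 kN.
I_c = πr⁴/4 = π × 0.56⁴/4 = 0.07724 m⁴.
Centre of pressure: y_p = y_c + I_c/(y_c·A) = 6.43 + 0.07724/(6.43 × 0.985203) = 6.43 + 0.0121929 = 6.44219 m along the plane.
The resultant acts 0.56 + 0.0121929 = 0.572193 m (along the plate) below the hinge at the top edge, so the moment about the hinge is M = F × 0.572193 = 52.8085 × 0.572193 = 30.2167 kN·m.

M ≈ 30.22 kN·m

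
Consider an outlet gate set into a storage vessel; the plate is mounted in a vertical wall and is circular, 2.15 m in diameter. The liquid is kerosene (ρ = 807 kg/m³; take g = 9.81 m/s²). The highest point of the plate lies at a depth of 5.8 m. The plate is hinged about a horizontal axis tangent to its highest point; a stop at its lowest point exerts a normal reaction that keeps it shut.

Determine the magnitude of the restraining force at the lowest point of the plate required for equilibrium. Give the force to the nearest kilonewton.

γ = ρg = 807 × 9.81 / 1000 = 7.91667 kN/m³.
The centroid is at the centre, 1.075 m below the top of the plate, so the centroid depth is h_c = 5.8 + 1.075 = 6.875 m.
A = π(1.075)² = 3.6305 m².
Resultant F = γ·h_c·A = 7.91667 × 6.875 × 3.6305 = 197.598 kN.
I_c = πr⁴/4 = π × 1.075⁴/4 = 1.04888 m⁴.
Centre of pressure: y_p = y_c + I_c/(y_c·A) = 6.875 + 1.04888/(6.875 × 3.6305) = 6.875 + 0.042023 = 6.91702 m along the plane.
The resultant acts 1.075 + 0.042023 = 1.11702 m (along the plate) below the hinge at the top edge, so the moment about the hinge is M = F × 1.11702 = 197.598 × 1.11702 = 220.721 kN·m.
A normal force at the bottom, 2.15 m from the hinge, must supply this moment: P = 220.721/2.15 = 102.661 kN.

P ≈ 103 kN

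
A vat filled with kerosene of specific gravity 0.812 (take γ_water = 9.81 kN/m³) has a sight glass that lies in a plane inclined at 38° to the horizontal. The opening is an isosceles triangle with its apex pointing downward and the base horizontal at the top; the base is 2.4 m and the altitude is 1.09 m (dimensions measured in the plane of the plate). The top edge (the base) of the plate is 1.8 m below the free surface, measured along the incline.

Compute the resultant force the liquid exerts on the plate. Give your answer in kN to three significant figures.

F ≈ 13.9 kN

γ = 0.812 × 9.81 = 7.96572 kN/m³.
Let θ = 38° be the plate's angle to the horizontal; measure y along the incline from where the plane meets the free surface. Vertical depth h = y·sinθ with sinθ = 0.615661.
With the apex down, the centroid sits h/3 = 1.09/3 = 0.363333 m below the base (the top edge), so y_c = 1.8 + 0.363333 = 2.16333 m and h_c = 2.16333 × 0.615661 = 1.33188 m.
A = ½ × 2.4 × 1.09 = 1.308 m².
Resultant F = γ·h_c·A = 7.96572 × 1.33188 × 1.308 = 13.8771 kN.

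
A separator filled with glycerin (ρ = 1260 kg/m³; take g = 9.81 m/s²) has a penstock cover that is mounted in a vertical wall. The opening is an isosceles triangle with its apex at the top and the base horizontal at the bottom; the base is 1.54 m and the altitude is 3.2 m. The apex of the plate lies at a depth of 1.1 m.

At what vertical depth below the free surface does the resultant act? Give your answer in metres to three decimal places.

h_p = 3.409 m

γ = ρg = 1260 × 9.81 / 1000 = 12.3606 kN/m³.
With the apex up, the centroid sits 2h/3 = 2 × 3.2/3 = 2.13333 m below the apex, so the centroid depth is h_c = 1.1 + 2.13333 = 3.23333 m.
A = ½ × 1.54 × 3.2 = 2.464 m².
Resultant F = γ·h_c·A = 12.3606 × 3.23333 × 2.464 = 98.476 kN.
I_c = b·h³/36 = 1.54 × 3.2³/36 = 1.40174 m⁴.
Centre of pressure: y_p = y_c + I_c/(y_c·A) = 3.23333 + 1.40174/(3.23333 × 2.464) = 3.23333 + 0.175945 = 3.40928 m along the plane.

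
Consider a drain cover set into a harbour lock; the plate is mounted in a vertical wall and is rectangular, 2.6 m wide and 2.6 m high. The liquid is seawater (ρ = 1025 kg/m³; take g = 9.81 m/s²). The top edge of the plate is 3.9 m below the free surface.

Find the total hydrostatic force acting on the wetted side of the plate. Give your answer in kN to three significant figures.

F ≈ 353 kN

γ = ρg = 1025 × 9.81 / 1000 = 10.05525 kN/m³.
The centroid lies 2.6/2 = 1.3 m below the top edge, so the centroid depth is h_c = 3.9 + 1.3 = 5.2 m.
A = 2.6 × 2.6 = 6.76 m².
Resultant F = γ·h_c·A = 10.05525 × 5.2 × 6.76 = 353.462 kN.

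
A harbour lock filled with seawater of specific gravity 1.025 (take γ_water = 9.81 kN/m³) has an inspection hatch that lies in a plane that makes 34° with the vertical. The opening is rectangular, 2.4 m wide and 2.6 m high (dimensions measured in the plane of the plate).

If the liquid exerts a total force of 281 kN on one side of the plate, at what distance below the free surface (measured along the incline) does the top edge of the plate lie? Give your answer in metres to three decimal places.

y_top ≈ 4.102 m

γ = 1.025 × 9.81 = 10.05525 kN/m³.
A = 2.4 × 2.6 = 6.24 m².
From F = γ·h_c·A, the centroid depth is h_c = 281/(10.05525 × 6.24) = 4.47846 m.
The plate makes 34° with the vertical, i.e. θ = 90° − 34° = 56° to the horizontal. Measuring y along the incline from the free-surface line, vertical depth h = y·sinθ with sinθ = 0.829038.
Along the incline, y_c = h_c/sinθ = 4.47846/0.829038 = 5.402 m.
The centroid lies 2.6/2 = 1.3 m below the top edge, so the top edge sits at y_top = 5.402 − 1.3 = 4.102 m along the incline.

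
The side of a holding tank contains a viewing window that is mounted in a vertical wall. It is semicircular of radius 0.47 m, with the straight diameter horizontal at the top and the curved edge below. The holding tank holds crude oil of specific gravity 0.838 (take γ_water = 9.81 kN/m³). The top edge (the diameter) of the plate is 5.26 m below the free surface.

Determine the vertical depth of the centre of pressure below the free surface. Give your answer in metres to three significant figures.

γ = 0.838 × 9.81 = 8.22078 kN/m³.
The centroid of a semicircle lies 4r/(3π) = 0.199474 m from the diameter, here below the top edge, so the centroid depth is h_c = 5.26 + 0.199474 = 5.45947 m.
A = πr²/2 = π × 0.47²/2 = 0.346989 m².
Resultant F = γ·h_c·A = 8.22078 × 5.45947 × 0.346989 = 15.5732 kN.
I_c = (π/8 − 8/(9π))·r⁴ = 0.109757 × 0.47⁴ = 0.00535579 m⁴.
Centre of pressure: y_p = y_c + I_c/(y_c·A) = 5.45947 + 0.00535579/(5.45947 × 0.346989) = 5.45947 + 0.00282721 = 5.4623 m along the plane.

h_p = 5.46 m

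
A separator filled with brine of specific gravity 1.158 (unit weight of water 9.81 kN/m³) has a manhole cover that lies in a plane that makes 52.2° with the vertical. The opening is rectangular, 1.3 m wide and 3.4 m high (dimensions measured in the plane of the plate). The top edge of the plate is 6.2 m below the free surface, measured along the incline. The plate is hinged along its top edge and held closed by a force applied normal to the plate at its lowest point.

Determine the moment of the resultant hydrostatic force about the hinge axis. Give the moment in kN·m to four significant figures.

γ = 1.158 × 9.81 = 11.35998 kN/m³.
The plate makes 52.2° with the vertical, i.e. θ = 90° − 52.2° = 37.8° to the horizontal. Measuring y along the incline from the free-surface line, vertical depth h = y·sinθ with sinθ = 0.612907.
The centroid lies 3.4/2 = 1.7 m below the top edge, so y_c = 6.2 + 1.7 = 7.9 m and h_c = 7.9 × 0.612907 = 4.84197 m.
A = 1.3 × 3.4 = 4.42 m².
Resultant F = γ·h_c·A = 11.35998 × 4.84197 × 4.42 = 243.121 kN.
I_c = b·h³/12 = 1.3 × 3.4³/12 = 4.25793 m⁴.
Centre of pressure: y_p = y_c + I_c/(y_c·A) = 7.9 + 4.25793/(7.9 × 4.42) = 7.9 + 0.121941 = 8.02194 m along the plane.
The resultant acts 1.7 + 0.121941 = 1.82194 m (along the plate) below the hinge at the top edge, so the moment about the hinge is M = F × 1.82194 = 243.121 × 1.82194 = 442.952 kN·m.

M ≈ 443.0 kN·m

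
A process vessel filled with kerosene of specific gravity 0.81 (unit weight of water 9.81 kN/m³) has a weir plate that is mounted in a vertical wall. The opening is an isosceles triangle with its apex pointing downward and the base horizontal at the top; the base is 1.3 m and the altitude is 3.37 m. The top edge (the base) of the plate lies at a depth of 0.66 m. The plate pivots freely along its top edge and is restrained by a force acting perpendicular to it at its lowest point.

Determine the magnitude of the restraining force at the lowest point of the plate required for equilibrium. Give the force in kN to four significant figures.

γ = 0.81 × 9.81 = 7.9461 kN/m³.
With the apex down, the centroid sits h/3 = 3.37/3 = 1.12333 m below the base (the top edge), so the centroid depth is h_c = 0.66 + 1.12333 = 1.78333 m.
A = ½ × 1.3 × 3.37 = 2.1905 m².
Resultant F = γ·h_c·A = 7.9461 × 1.78333 × 2.1905 = 31.0405 kN.
I_c = b·h³/36 = 1.3 × 3.37³/36 = 1.38207 m⁴.
Centre of pressure: y_p = y_c + I_c/(y_c·A) = 1.78333 + 1.38207/(1.78333 × 2.1905) = 1.78333 + 0.353798 = 2.13713 m along the plane.
The resultant acts 1.12333 + 0.353798 = 1.47713 m (along the plate) below the hinge at the top edge, so the moment about the hinge is M = F × 1.47713 = 31.0405 × 1.47713 = 45.8509 kN·m.
A normal force at the bottom, 3.37 m from the hinge, must supply this moment: P = 45.8509/3.37 = 13.6056 kN.

P ≈ 13.61 kN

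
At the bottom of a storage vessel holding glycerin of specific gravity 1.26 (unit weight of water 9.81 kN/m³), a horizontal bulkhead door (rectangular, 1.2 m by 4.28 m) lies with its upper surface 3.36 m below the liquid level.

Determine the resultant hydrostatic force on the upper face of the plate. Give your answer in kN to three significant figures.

F ≈ 213 kN

γ = 1.26 × 9.81 = 12.3606 kN/m³.
The plate is horizontal, so pressure is uniform at p = γ·h = 12.3606 × 3.36 = 41.5316 kN/m².
A = 1.2 × 4.28 = 5.136 m².
F = p·A = 41.5316 × 5.136 = 213.306 kN.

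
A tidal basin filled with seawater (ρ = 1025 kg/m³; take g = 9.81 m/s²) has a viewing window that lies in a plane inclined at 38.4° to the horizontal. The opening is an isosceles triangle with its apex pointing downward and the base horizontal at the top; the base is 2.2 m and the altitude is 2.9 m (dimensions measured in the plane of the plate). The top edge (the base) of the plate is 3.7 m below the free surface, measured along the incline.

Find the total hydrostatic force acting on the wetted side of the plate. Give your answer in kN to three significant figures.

F ≈ 93.0 kN

γ = ρg = 1025 × 9.81 / 1000 = 10.05525 kN/m³.
Let θ = 38.4° be the plate's angle to the horizontal; measure y along the incline from where the plane meets the free surface. Vertical depth h = y·sinθ with sinθ = 0.621148.
With the apex down, the centroid sits h/3 = 2.9/3 = 0.966667 m below the base (the top edge), so y_c = 3.7 + 0.966667 = 4.66667 m and h_c = 4.66667 × 0.621148 = 2.89869 m.
A = ½ × 2.2 × 2.9 = 3.19 m².
Resultant F = γ·h_c·A = 10.05525 × 2.89869 × 3.19 = 92.9791 kN.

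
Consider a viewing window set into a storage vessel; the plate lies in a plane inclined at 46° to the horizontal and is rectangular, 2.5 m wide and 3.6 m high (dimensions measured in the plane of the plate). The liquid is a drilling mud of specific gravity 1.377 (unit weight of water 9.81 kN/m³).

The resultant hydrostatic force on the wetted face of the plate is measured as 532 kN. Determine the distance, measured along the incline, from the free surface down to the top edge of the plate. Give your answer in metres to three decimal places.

γ = 1.377 × 9.81 = 13.50837 kN/m³.
A = 2.5 × 3.6 = 9 m².
From F = γ·h_c·A, the centroid depth is h_c = 532/(13.50837 × 9) = 4.37589 m.
Let θ = 46° be the plate's angle to the horizontal; measure y along the incline from where the plane meets the free surface. Vertical depth h = y·sinθ with sinθ = 0.719340.
Along the incline, y_c = h_c/sinθ = 4.37589/0.719340 = 6.0832 m.
The centroid lies 3.6/2 = 1.8 m below the top edge, so the top edge sits at y_top = 6.0832 − 1.8 = 4.2832 m along the incline.

y_top ≈ 4.283 m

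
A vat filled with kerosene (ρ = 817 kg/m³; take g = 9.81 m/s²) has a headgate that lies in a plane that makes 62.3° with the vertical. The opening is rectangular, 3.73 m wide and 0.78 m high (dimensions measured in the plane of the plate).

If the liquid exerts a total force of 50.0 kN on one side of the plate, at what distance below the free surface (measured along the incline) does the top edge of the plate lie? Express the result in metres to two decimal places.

γ = ρg = 817 × 9.81 / 1000 = 8.01477 kN/m³.
A = 3.73 × 0.78 = 2.9094 m².
From F = γ·h_c·A, the centroid depth is h_c = 50.0/(8.01477 × 2.9094) = 2.14425 m.
The plate makes 62.3° with the vertical, i.e. θ = 90° − 62.3° = 27.7° to the horizontal. Measuring y along the incline from the free-surface line, vertical depth h = y·sinθ with sinθ = 0.464842.
Along the incline, y_c = h_c/sinθ = 2.14425/0.464842 = 4.61286 m.
The centroid lies 0.78/2 = 0.39 m below the top edge, so the top edge sits at y_top = 4.61286 − 0.39 = 4.22286 m along the incline.

y_top ≈ 4.22 m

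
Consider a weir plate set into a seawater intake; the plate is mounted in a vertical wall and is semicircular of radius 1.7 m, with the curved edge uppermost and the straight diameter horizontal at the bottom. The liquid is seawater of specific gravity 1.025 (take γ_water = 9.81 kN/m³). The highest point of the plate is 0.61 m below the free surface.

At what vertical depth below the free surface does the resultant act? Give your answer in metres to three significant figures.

h_p = 1.72 m

γ = 1.025 × 9.81 = 10.05525 kN/m³.
The centroid lies 4r/(3π) = 0.721502 m above the diameter, so r − 4r/(3π) = 1.7 − 0.721502 = 0.978498 m below the topmost point, so the centroid depth is h_c = 0.61 + 0.978498 = 1.5885 m.
A = πr²/2 = π × 1.7²/2 = 4.5396 m².
Resultant F = γ·h_c·A = 10.05525 × 1.5885 × 4.5396 = 72.51 kN.
I_c = (π/8 − 8/(9π))·r⁴ = 0.109757 × 1.7⁴ = 0.916701 m⁴.
Centre of pressure: y_p = y_c + I_c/(y_c·A) = 1.5885 + 0.916701/(1.5885 × 4.5396) = 1.5885 + 0.127123 = 1.71562 m along the plane.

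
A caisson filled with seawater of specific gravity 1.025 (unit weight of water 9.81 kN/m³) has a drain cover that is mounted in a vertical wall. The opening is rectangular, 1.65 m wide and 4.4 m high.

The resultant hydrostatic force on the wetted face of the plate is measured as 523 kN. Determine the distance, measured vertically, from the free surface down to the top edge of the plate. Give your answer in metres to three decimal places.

γ = 1.025 × 9.81 = 10.05525 kN/m³.
A = 1.65 × 4.4 = 7.26 m².
From F = γ·h_c·A, the centroid depth is h_c = 523/(10.05525 × 7.26) = 7.16427 m.
The centroid lies 4.4/2 = 2.2 m below the top edge, so the top edge sits at h_top = 7.16427 − 2.2 = 4.96427 m below the surface.

d_top ≈ 4.964 m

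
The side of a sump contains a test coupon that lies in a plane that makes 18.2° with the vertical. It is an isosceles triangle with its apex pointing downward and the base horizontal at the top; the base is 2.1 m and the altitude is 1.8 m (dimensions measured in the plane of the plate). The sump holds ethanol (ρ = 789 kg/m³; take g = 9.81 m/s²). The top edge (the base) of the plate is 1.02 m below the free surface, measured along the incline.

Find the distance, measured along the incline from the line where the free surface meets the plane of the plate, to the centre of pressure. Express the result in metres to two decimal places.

y_p = 1.73 m

γ = ρg = 789 × 9.81 / 1000 = 7.74009 kN/m³.
The plate makes 18.2° with the vertical, i.e. θ = 90° − 18.2° = 71.8° to the horizontal. Measuring y along the incline from the free-surface line, vertical depth h = y·sinθ with sinθ = 0.949972.
With the apex down, the centroid sits h/3 = 1.8/3 = 0.6 m below the base (the top edge), so y_c = 1.02 + 0.6 = 1.62 m and h_c = 1.62 × 0.949972 = 1.53895 m.
A = ½ × 2.1 × 1.8 = 1.89 m².
Resultant F = γ·h_c·A = 7.74009 × 1.53895 × 1.89 = 22.5129 kN.
I_c = b·h³/36 = 2.1 × 1.8³/36 = 0.3402 m⁴.
Centre of pressure: y_p = y_c + I_c/(y_c·A) = 1.62 + 0.3402/(1.62 × 1.89) = 1.62 + 0.111111 = 1.73111 m along the plane.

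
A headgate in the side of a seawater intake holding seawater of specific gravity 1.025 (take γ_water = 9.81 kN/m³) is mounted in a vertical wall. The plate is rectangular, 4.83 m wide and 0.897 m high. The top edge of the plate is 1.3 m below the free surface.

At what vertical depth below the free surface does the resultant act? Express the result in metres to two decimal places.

γ = 1.025 × 9.81 = 10.05525 kN/m³.
The centroid lies 0.897/2 = 0.4485 m below the top edge, so the centroid depth is h_c = 1.3 + 0.4485 = 1.7485 m.
A = 4.83 × 0.897 = 4.33251 m².
Resultant F = γ·h_c·A = 10.05525 × 1.7485 × 4.33251 = 76.1725 kN.
I_c = b·h³/12 = 4.83 × 0.897³/12 = 0.290498 m⁴.
Centre of pressure: y_p = y_c + I_c/(y_c·A) = 1.7485 + 0.290498/(1.7485 × 4.33251) = 1.7485 + 0.0383476 = 1.78685 m along the plane.

h_p = 1.79 m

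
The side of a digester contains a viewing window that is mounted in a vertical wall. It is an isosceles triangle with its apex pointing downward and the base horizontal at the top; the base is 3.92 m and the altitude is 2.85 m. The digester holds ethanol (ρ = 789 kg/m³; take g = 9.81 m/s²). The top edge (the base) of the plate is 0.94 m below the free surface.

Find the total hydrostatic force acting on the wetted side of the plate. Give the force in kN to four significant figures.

F ≈ 81.72 kN

γ = ρg = 789 × 9.81 / 1000 = 7.74009 kN/m³.
With the apex down, the centroid sits h/3 = 2.85/3 = 0.95 m below the base (the top edge), so the centroid depth is h_c = 0.94 + 0.95 = 1.89 m.
A = ½ × 3.92 × 2.85 = 5.586 m².
Resultant F = γ·h_c·A = 7.74009 × 1.89 × 5.586 = 81.7163 kN.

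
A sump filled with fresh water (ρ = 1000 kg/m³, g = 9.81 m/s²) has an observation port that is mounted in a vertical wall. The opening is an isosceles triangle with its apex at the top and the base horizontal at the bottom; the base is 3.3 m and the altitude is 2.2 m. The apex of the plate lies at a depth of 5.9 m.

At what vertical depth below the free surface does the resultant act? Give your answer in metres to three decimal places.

γ = ρg = 1000 × 9.81 = 9810 N/m³ = 9.81 kN/m³.
With the apex up, the centroid sits 2h/3 = 2 × 2.2/3 = 1.46667 m below the apex, so the centroid depth is h_c = 5.9 + 1.46667 = 7.36667 m.
A = ½ × 3.3 × 2.2 = 3.63 m².
Resultant F = γ·h_c·A = 9.81 × 7.36667 × 3.63 = 262.329 kN.
I_c = b·h³/36 = 3.3 × 2.2³/36 = 0.976067 m⁴.
Centre of pressure: y_p = y_c + I_c/(y_c·A) = 7.36667 + 0.976067/(7.36667 × 3.63) = 7.36667 + 0.0365008 = 7.40317 m along the plane.

h_p = 7.403 m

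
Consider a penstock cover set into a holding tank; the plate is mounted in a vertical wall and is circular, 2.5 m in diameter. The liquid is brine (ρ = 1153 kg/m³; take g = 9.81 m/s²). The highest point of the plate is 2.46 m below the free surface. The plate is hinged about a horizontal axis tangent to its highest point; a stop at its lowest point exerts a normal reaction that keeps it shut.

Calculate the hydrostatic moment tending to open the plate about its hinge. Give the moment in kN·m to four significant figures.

M ≈ 279.2 kN·m

γ = ρg = 1153 × 9.81 / 1000 = 11.31093 kN/m³.
The centroid is at the centre, 1.25 m below the top of the plate, so the centroid depth is h_c = 2.46 + 1.25 = 3.71 m.
A = π(1.25)² = 4.90874 m².
Resultant F = γ·h_c·A = 11.31093 × 3.71 × 4.90874 = 205.988 kN.
I_c = πr⁴/4 = π × 1.25⁴/4 = 1.91748 m⁴.
Centre of pressure: y_p = y_c + I_c/(y_c·A) = 3.71 + 1.91748/(3.71 × 4.90874) = 3.71 + 0.10529 = 3.81529 m along the plane.
The resultant acts 1.25 + 0.10529 = 1.35529 m (along the plate) below the hinge at the top edge, so the moment about the hinge is M = F × 1.35529 = 205.988 × 1.35529 = 279.173 kN·m.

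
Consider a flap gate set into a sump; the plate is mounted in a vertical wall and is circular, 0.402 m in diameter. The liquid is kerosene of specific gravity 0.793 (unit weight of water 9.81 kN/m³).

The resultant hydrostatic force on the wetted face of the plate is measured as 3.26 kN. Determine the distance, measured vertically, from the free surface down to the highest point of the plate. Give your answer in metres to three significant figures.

d_top ≈ 3.10 m

γ = 0.793 × 9.81 = 7.77933 kN/m³.
A = π(0.201)² = 0.126923 m².
From F = γ·h_c·A, the centroid depth is h_c = 3.26/(7.77933 × 0.126923) = 3.30168 m.
The centroid is at the centre, 0.201 m below the top of the plate, so the highest point sits at h_top = 3.30168 − 0.201 = 3.10068 m below the surface.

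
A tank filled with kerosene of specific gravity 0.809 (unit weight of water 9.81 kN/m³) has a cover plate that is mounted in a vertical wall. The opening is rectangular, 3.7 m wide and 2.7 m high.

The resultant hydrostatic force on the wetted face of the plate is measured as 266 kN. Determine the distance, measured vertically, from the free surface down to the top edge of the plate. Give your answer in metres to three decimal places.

γ = 0.809 × 9.81 = 7.93629 kN/m³.
A = 3.7 × 2.7 = 9.99 m².
From F = γ·h_c·A, the centroid depth is h_c = 266/(7.93629 × 9.99) = 3.35505 m.
The centroid lies 2.7/2 = 1.35 m below the top edge, so the top edge sits at h_top = 3.35505 − 1.35 = 2.00505 m below the surface.

d_top ≈ 2.005 m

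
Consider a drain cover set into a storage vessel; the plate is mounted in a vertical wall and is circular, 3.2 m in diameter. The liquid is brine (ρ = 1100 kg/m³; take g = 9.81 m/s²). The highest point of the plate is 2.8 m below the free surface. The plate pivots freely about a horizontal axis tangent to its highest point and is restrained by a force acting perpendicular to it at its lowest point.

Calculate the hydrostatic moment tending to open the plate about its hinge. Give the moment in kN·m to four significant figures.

γ = ρg = 1100 × 9.81 / 1000 = 10.791 kN/m³.
The centroid is at the centre, 1.6 m below the top of the plate, so the centroid depth is h_c = 2.8 + 1.6 = 4.4 m.
A = π(1.6)² = 8.04248 m².
Resultant F = γ·h_c·A = 10.791 × 4.4 × 8.04248 = 381.86 kN.
I_c = πr⁴/4 = π × 1.6⁴/4 = 5.14719 m⁴.
Centre of pressure: y_p = y_c + I_c/(y_c·A) = 4.4 + 5.14719/(4.4 × 8.04248) = 4.4 + 0.145455 = 4.54546 m along the plane.
The resultant acts 1.6 + 0.145455 = 1.74546 m (along the plate) below the hinge at the top edge, so the moment about the hinge is M = F × 1.74546 = 381.86 × 1.74546 = 666.521 kN·m.

M ≈ 666.5 kN·m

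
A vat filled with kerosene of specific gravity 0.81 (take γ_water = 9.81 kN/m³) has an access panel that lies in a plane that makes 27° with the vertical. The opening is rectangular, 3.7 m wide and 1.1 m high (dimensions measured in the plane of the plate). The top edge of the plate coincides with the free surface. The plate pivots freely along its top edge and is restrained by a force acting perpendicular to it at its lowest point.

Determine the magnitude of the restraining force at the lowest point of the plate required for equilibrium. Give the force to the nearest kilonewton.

P ≈ 11 kN

γ = 0.81 × 9.81 = 7.9461 kN/m³.
The plate makes 27° with the vertical, i.e. θ = 90° − 27° = 63° to the horizontal. Measuring y along the incline from the free-surface line, vertical depth h = y·sinθ with sinθ = 0.891007.
The centroid lies 1.1/2 = 0.55 m below the top edge, so y_c = 0.55 m and h_c = 0.55 × 0.891007 = 0.490054 m.
A = 3.7 × 1.1 = 4.07 m².
Resultant F = γ·h_c·A = 7.9461 × 0.490054 × 4.07 = 15.8487 kN.
I_c = b·h³/12 = 3.7 × 1.1³/12 = 0.410392 m⁴.
Centre of pressure: y_p = y_c + I_c/(y_c·A) = 0.55 + 0.410392/(0.55 × 4.07) = 0.55 + 0.183333 = 0.733333 m along the plane.
The resultant acts 0.55 + 0.183333 = 0.733333 m (along the plate) below the hinge at the top edge, so the moment about the hinge is M = F × 0.733333 = 15.8487 × 0.733333 = 11.6224 kN·m.
A normal force at the bottom, 1.1 m from the hinge, must supply this moment: P = 11.6224/1.1 = 10.5658 kN.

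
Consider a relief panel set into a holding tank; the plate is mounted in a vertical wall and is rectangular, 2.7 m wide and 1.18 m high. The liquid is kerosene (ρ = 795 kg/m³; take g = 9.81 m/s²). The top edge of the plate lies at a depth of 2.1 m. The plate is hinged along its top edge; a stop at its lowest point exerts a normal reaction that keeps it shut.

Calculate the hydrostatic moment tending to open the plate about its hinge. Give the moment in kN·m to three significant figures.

M ≈ 42.3 kN·m

γ = ρg = 795 × 9.81 / 1000 = 7.79895 kN/m³.
The centroid lies 1.18/2 = 0.59 m below the top edge, so the centroid depth is h_c = 2.1 + 0.59 = 2.69 m.
A = 2.7 × 1.18 = 3.186 m².
Resultant F = γ·h_c·A = 7.79895 × 2.69 × 3.186 = 66.8397 kN.
I_c = b·h³/12 = 2.7 × 1.18³/12 = 0.369682 m⁴.
Centre of pressure: y_p = y_c + I_c/(y_c·A) = 2.69 + 0.369682/(2.69 × 3.186) = 2.69 + 0.043135 = 2.73313 m along the plane.
The resultant acts 0.59 + 0.043135 = 0.633135 m (along the plate) below the hinge at the top edge, so the moment about the hinge is M = F × 0.633135 = 66.8397 × 0.633135 = 42.3186 kN·m.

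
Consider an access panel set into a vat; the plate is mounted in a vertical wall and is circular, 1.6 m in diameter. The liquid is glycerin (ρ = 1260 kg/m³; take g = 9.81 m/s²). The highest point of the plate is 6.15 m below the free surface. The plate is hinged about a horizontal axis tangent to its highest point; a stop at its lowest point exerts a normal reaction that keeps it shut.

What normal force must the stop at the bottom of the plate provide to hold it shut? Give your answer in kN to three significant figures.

γ = ρg = 1260 × 9.81 / 1000 = 12.3606 kN/m³.
The centroid is at the centre, 0.8 m below the top of the plate, so the centroid depth is h_c = 6.15 + 0.8 = 6.95 m.
A = π(0.8)² = 2.01062 m².
Resultant F = γ·h_c·A = 12.3606 × 6.95 × 2.01062 = 172.725 kN.
I_c = πr⁴/4 = π × 0.8⁴/4 = 0.321699 m⁴.
Centre of pressure: y_p = y_c + I_c/(y_c·A) = 6.95 + 0.321699/(6.95 × 2.01062) = 6.95 + 0.0230216 = 6.97302 m along the plane.
The resultant acts 0.8 + 0.0230216 = 0.823022 m (along the plate) below the hinge at the top edge, so the moment about the hinge is M = F × 0.823022 = 172.725 × 0.823022 = 142.156 kN·m.
A normal force at the bottom, 1.6 m from the hinge, must supply this moment: P = 142.156/1.6 = 88.8475 kN.

P ≈ 88.8 kN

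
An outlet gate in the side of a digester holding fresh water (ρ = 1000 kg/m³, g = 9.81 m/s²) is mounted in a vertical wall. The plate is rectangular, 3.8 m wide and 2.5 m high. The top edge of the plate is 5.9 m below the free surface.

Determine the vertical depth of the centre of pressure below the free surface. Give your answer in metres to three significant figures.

γ = ρg = 1000 × 9.81 = 9810 N/m³ = 9.81 kN/m³.
The centroid lies 2.5/2 = 1.25 m below the top edge, so the centroid depth is h_c = 5.9 + 1.25 = 7.15 m.
A = 3.8 × 2.5 = 9.5 m².
Resultant F = γ·h_c·A = 9.81 × 7.15 × 9.5 = 666.344 kN.
I_c = b·h³/12 = 3.8 × 2.5³/12 = 4.94792 m⁴.
Centre of pressure: y_p = y_c + I_c/(y_c·A) = 7.15 + 4.94792/(7.15 × 9.5) = 7.15 + 0.0728439 = 7.22284 m along the plane.

h_p = 7.22 m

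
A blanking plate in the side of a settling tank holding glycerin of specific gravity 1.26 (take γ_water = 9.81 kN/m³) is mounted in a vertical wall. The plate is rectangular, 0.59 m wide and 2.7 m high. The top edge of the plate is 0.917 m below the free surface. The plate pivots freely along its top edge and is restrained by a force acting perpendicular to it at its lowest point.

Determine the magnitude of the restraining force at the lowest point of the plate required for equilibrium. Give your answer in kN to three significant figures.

P ≈ 26.7 kN

γ = 1.26 × 9.81 = 12.3606 kN/m³.
The centroid lies 2.7/2 = 1.35 m below the top edge, so the centroid depth is h_c = 0.917 + 1.35 = 2.267 m.
A = 0.59 × 2.7 = 1.593 m².
Resultant F = γ·h_c·A = 12.3606 × 2.267 × 1.593 = 44.6382 kN.
I_c = b·h³/12 = 0.59 × 2.7³/12 = 0.967748 m⁴.
Centre of pressure: y_p = y_c + I_c/(y_c·A) = 2.267 + 0.967748/(2.267 × 1.593) = 2.267 + 0.267975 = 2.53497 m along the plane.
The resultant acts 1.35 + 0.267975 = 1.61798 m (along the plate) below the hinge at the top edge, so the moment about the hinge is M = F × 1.61798 = 44.6382 × 1.61798 = 72.2237 kN·m.
A normal force at the bottom, 2.7 m from the hinge, must supply this moment: P = 72.2237/2.7 = 26.7495 kN.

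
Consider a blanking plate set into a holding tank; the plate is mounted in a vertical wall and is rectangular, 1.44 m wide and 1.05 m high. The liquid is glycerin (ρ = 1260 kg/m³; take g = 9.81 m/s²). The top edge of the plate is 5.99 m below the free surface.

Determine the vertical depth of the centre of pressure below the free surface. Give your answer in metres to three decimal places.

γ = ρg = 1260 × 9.81 / 1000 = 12.3606 kN/m³.
The centroid lies 1.05/2 = 0.525 m below the top edge, so the centroid depth is h_c = 5.99 + 0.525 = 6.515 m.
A = 1.44 × 1.05 = 1.512 m².
Resultant F = γ·h_c·A = 12.3606 × 6.515 × 1.512 = 121.76 kN.
I_c = b·h³/12 = 1.44 × 1.05³/12 = 0.138915 m⁴.
Centre of pressure: y_p = y_c + I_c/(y_c·A) = 6.515 + 0.138915/(6.515 × 1.512) = 6.515 + 0.0141021 = 6.5291 m along the plane.

h_p = 6.529 m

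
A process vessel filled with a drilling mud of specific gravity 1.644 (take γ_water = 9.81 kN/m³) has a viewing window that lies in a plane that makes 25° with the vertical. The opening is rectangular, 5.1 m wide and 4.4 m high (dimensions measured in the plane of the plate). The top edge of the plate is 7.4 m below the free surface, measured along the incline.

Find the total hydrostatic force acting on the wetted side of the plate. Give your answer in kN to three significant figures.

F ≈ 3150 kN

γ = 1.644 × 9.81 = 16.12764 kN/m³.
The plate makes 25° with the vertical, i.e. θ = 90° − 25° = 65° to the horizontal. Measuring y along the incline from the free-surface line, vertical depth h = y·sinθ with sinθ = 0.906308.
The centroid lies 4.4/2 = 2.2 m below the top edge, so y_c = 7.4 + 2.2 = 9.6 m and h_c = 9.6 × 0.906308 = 8.70056 m.
A = 5.1 × 4.4 = 22.44 m².
Resultant F = γ·h_c·A = 16.12764 × 8.70056 × 22.44 = 3148.77 kN.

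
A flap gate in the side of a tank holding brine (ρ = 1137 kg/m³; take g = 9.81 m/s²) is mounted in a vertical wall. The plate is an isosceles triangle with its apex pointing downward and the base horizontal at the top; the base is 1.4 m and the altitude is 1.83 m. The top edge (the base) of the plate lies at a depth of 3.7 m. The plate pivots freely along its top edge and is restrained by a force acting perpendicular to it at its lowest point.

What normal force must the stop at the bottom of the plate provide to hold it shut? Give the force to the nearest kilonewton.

P ≈ 22 kN

γ = ρg = 1137 × 9.81 / 1000 = 11.15397 kN/m³.
With the apex down, the centroid sits h/3 = 1.83/3 = 0.61 m below the base (the top edge), so the centroid depth is h_c = 3.7 + 0.61 = 4.31 m.
A = ½ × 1.4 × 1.83 = 1.281 m².
Resultant F = γ·h_c·A = 11.15397 × 4.31 × 1.281 = 61.5823 kN.
I_c = b·h³/36 = 1.4 × 1.83³/36 = 0.23833 m⁴.
Centre of pressure: y_p = y_c + I_c/(y_c·A) = 4.31 + 0.23833/(4.31 × 1.281) = 4.31 + 0.043167 = 4.35317 m along the plane.
The resultant acts 0.61 + 0.043167 = 0.653167 m (along the plate) below the hinge at the top edge, so the moment about the hinge is M = F × 0.653167 = 61.5823 × 0.653167 = 40.2235 kN·m.
A normal force at the bottom, 1.83 m from the hinge, must supply this moment: P = 40.2235/1.83 = 21.9801 kN.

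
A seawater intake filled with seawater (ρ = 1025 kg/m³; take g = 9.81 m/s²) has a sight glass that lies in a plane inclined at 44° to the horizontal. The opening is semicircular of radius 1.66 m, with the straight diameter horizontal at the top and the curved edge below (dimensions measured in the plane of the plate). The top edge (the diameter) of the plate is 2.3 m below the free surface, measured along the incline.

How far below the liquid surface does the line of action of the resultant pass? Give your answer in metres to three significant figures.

h_p = 2.13 m

γ = ρg = 1025 × 9.81 / 1000 = 10.05525 kN/m³.
Let θ = 44° be the plate's angle to the horizontal; measure y along the incline from where the plane meets the free surface. Vertical depth h = y·sinθ with sinθ = 0.694658.
The centroid of a semicircle lies 4r/(3π) = 0.704526 m from the diameter, here below the top edge, so y_c = 2.3 + 0.704526 = 3.00453 m and h_c = 3.00453 × 0.694658 = 2.08712 m.
A = πr²/2 = π × 1.66²/2 = 4.32849 m².
Resultant F = γ·h_c·A = 10.05525 × 2.08712 × 4.32849 = 90.8399 kN.
I_c = (π/8 − 8/(9π))·r⁴ = 0.109757 × 1.66⁴ = 0.833421 m⁴.
Centre of pressure: y_p = y_c + I_c/(y_c·A) = 3.00453 + 0.833421/(3.00453 × 4.32849) = 3.00453 + 0.0640843 = 3.06861 m along the plane.
Vertically, h_p = y_p·sinθ = 3.06861 × 0.694658 = 2.13163 m.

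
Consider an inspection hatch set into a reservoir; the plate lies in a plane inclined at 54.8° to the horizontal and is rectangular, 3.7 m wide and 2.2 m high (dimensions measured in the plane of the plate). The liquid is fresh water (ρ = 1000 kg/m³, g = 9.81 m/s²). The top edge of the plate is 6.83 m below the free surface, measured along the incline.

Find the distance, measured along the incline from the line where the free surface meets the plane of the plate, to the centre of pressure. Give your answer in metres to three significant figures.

γ = ρg = 1000 × 9.81 = 9810 N/m³ = 9.81 kN/m³.
Let θ = 54.8° be the plate's angle to the horizontal; measure y along the incline from where the plane meets the free surface. Vertical depth h = y·sinθ with sinθ = 0.817145.
The centroid lies 2.2/2 = 1.1 m below the top edge, so y_c = 6.83 + 1.1 = 7.93 m and h_c = 7.93 × 0.817145 = 6.47996 m.
A = 3.7 × 2.2 = 8.14 m².
Resultant F = γ·h_c·A = 9.81 × 6.47996 × 8.14 = 517.447 kN.
I_c = b·h³/12 = 3.7 × 2.2³/12 = 3.28313 m⁴.
Centre of pressure: y_p = y_c + I_c/(y_c·A) = 7.93 + 3.28313/(7.93 × 8.14) = 7.93 + 0.0508617 = 7.98086 m along the plane.

y_p = 7.98 m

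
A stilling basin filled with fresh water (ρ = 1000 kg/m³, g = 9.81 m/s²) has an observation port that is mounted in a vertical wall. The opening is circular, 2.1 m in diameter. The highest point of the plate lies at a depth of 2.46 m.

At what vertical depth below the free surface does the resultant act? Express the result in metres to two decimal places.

h_p = 3.59 m

γ = ρg = 1000 × 9.81 = 9810 N/m³ = 9.81 kN/m³.
The centroid is at the centre, 1.05 m below the top of the plate, so the centroid depth is h_c = 2.46 + 1.05 = 3.51 m.
A = π(1.05)² = 3.46361 m².
Resultant F = γ·h_c·A = 9.81 × 3.51 × 3.46361 = 119.263 kN.
I_c = πr⁴/4 = π × 1.05⁴/4 = 0.954656 m⁴.
Centre of pressure: y_p = y_c + I_c/(y_c·A) = 3.51 + 0.954656/(3.51 × 3.46361) = 3.51 + 0.0785255 = 3.58853 m along the plane.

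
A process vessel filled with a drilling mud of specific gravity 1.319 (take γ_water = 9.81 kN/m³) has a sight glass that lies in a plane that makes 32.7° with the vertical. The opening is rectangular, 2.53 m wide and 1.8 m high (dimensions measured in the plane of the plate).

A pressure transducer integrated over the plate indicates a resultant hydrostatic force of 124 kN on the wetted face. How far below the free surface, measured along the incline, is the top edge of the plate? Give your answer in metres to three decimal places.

γ = 1.319 × 9.81 = 12.93939 kN/m³.
A = 2.53 × 1.8 = 4.554 m².
From F = γ·h_c·A, the centroid depth is h_c = 124/(12.93939 × 4.554) = 2.10433 m.
The plate makes 32.7° with the vertical, i.e. θ = 90° − 32.7° = 57.3° to the horizontal. Measuring y along the incline from the free-surface line, vertical depth h = y·sinθ with sinθ = 0.841511.
Along the incline, y_c = h_c/sinθ = 2.10433/0.841511 = 2.50066 m.
The centroid lies 1.8/2 = 0.9 m below the top edge, so the top edge sits at y_top = 2.50066 − 0.9 = 1.60066 m along the incline.

y_top ≈ 1.601 m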